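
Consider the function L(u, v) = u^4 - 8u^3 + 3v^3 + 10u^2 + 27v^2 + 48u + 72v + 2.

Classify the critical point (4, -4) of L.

The mixed partial ∂²L/∂u∂v is 0, so the Hessian at any point is diag(L_uu, L_vv) = diag(4(3u^2 - 12u + 5), 18(v + 3)).
At (4, -4): H = diag(20, -18).
The eigenvalues have opposite signs, so H is indefinite: a saddle point.

saddle point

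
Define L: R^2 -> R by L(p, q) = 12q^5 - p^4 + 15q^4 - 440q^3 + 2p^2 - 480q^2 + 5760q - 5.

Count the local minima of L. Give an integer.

2

L separates as a function of p plus a function of q, so ∇L=0 decouples.
∂L/∂p = -4p(p - 1)(p + 1) = 0 at p ∈ {-1, 0, 1}; ∂L/∂q = 60(q - 4)(q - 2)(q + 3)(q + 4) = 0 at q ∈ {-4, -3, 2, 4}.
The Hessian is diagonal: diag(L_pp, L_qq). Second derivatives: L_pp(-1)=-8, L_pp(0)=4, L_pp(1)=-8; L_qq(-4)=-2880, L_qq(-3)=2100, L_qq(2)=-3600, L_qq(4)=6720.
Local minima occur where both diagonal entries positive: (0, -3), (0, 4). Count: 2.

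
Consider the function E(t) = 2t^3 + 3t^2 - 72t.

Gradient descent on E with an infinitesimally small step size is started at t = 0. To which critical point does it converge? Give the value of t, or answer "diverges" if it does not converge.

3

E'(t) = 6(t - 3)(t + 4), so E'(0) = -72.
Gradient descent moves in the -E' direction, i.e. t is increasing.
The nearest critical point in that direction is t = 3, where E'' = 42 > 0 (a local minimum). The iterate converges there.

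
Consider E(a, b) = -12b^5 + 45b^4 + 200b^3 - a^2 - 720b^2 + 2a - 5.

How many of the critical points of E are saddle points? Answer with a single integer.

E separates as a function of a plus a function of b, so ∇E=0 decouples.
∂E/∂a = -2(a - 1) = 0 at a ∈ {1}; ∂E/∂b = -60b(b - 4)(b - 2)(b + 3) = 0 at b ∈ {-3, 0, 2, 4}.
The Hessian is diagonal: diag(E_aa, E_bb). Second derivatives: E_aa(1)=-2; E_bb(-3)=6300, E_bb(0)=-1440, E_bb(2)=1200, E_bb(4)=-3360.
Saddle points occur where the two diagonal entries have opposite signs: (1, -3), (1, 2). Count: 2.

2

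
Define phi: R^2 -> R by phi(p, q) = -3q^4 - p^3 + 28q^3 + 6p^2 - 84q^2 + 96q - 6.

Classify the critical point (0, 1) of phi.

The mixed partial ∂²phi/∂p∂q is 0, so the Hessian at any point is diag(phi_pp, phi_qq) = diag(6(-p + 2), 12(-3q^2 + 14q - 14)).
At (0, 1): H = diag(12, -36).
The eigenvalues have opposite signs, so H is indefinite: a saddle point.

saddle point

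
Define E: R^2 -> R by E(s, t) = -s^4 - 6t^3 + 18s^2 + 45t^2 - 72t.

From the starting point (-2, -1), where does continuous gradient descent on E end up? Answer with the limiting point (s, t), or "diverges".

E is separable, so gradient descent decouples: s follows -∂E/∂s, t follows -∂E/∂t.
∂E/∂s = -4s(s - 3)(s + 3); at s=-2 this is -40, so s increases.
∂E/∂t = -18(t - 4)(t - 1); at t=-1 this is -180, so t increases.
s converges to its nearest critical value 0 (a local min of the s-part); t converges to 1. The iterate converges to (0, 1).

(0, 1)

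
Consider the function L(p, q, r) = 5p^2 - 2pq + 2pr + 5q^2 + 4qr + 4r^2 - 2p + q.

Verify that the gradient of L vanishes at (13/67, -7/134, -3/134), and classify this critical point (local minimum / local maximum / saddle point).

∇L = (10p - 2q + 2r - 2, -2p + 10q + 4r + 1, 2p + 4q + 8r); substituting (13/67, -7/134, -3/134) gives ∇L = (0, 0, 0), so (13/67, -7/134, -3/134) is indeed a critical point.
The Hessian is constant: H = [[10, -2, 2], [-2, 10, 4], [2, 4, 8]].
Leading principal minors: Δ₁ = 10, Δ₂ = 96, Δ₃ = 536.
All leading minors are positive, so H is positive definite: a local minimum.

local minimum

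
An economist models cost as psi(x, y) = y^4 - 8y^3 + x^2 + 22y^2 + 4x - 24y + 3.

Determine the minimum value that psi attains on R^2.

-10

psi(x,y) separates as P(x) + Q(y) + 3, so its minimum is min P + min Q + 3.
P'(x) = 2x + 4 vanishes at x ∈ {-2}; Q'(y) = 4(y - 3)(y - 2)(y - 1) vanishes at y ∈ {1, 2, 3}.
Local minima of P (where P''>0): P(-2)=-4. Local minima of Q: Q(1)=-9, Q(3)=-9.
So the global minimum of psi is P(-2) + Q(1) + 3 = -4 − 9 + 3 = -10, attained at (-2, 1).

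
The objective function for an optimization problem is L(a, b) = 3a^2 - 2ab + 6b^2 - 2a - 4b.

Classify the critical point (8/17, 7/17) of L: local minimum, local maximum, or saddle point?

local minimum

The Hessian of L is constant: H = [[6, -2], [-2, 12]].
det(H) = 6·12 − (-2)² = 68.
det(H) > 0 and tr(H) = 18 > 0, so H is positive definite and the point is a local minimum.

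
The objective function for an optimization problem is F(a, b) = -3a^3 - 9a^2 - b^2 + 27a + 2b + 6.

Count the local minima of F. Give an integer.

0

F separates as a function of a plus a function of b, so ∇F=0 decouples.
∂F/∂a = -9(a - 1)(a + 3) = 0 at a ∈ {-3, 1}; ∂F/∂b = -2(b - 1) = 0 at b ∈ {1}.
The Hessian is diagonal: diag(F_aa, F_bb). Second derivatives: F_aa(-3)=36, F_aa(1)=-36; F_bb(1)=-2.
Local minima occur where both diagonal entries positive: none. Count: 0.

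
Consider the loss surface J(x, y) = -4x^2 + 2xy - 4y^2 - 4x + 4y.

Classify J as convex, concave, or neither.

J is quadratic, so its Hessian is the constant matrix H = [[-8, 2], [2, -8]].
det(H) = 60, tr(H) = -16.
det(H) > 0 and tr(H) < 0, so H is negative definite everywhere: concave.

concave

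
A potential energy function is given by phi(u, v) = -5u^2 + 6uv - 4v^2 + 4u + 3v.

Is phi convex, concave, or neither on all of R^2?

phi is quadratic, so its Hessian is the constant matrix H = [[-10, 6], [6, -8]].
det(H) = 44, tr(H) = -18.
det(H) > 0 and tr(H) < 0, so H is negative definite everywhere: concave.

concave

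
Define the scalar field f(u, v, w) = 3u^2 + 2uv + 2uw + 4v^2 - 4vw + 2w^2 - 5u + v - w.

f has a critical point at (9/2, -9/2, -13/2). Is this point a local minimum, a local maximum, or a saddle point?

local minimum

The Hessian is constant: H = [[6, 2, 2], [2, 8, -4], [2, -4, 4]].
Leading principal minors: Δ₁ = 6, Δ₂ = 44, Δ₃ = 16.
All leading minors are positive, so H is positive definite: a local minimum.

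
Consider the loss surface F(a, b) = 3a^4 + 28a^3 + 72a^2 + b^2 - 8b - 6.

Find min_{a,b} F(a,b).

F(a,b) separates as P(a) + Q(b) − 6, so its minimum is min P + min Q − 6.
P'(a) = 12a(a + 3)(a + 4) vanishes at a ∈ {-4, -3, 0}; Q'(b) = 2b - 8 vanishes at b ∈ {4}.
Local minima of P (where P''>0): P(-4)=128, P(0)=0. Local minima of Q: Q(4)=-16.
So the global minimum of F is P(0) + Q(4) − 6 = 0 − 16 − 6 = -22, attained at (0, 4).

-22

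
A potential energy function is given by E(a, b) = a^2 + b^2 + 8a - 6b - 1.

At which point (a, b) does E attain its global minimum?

E(a,b) separates as P(a) + Q(b) − 1, so its minimum is min P + min Q − 1.
P'(a) = 2a + 8 vanishes at a ∈ {-4}; Q'(b) = 2b - 6 vanishes at b ∈ {3}.
Local minima of P (where P''>0): P(-4)=-16. Local minima of Q: Q(3)=-9.
So the global minimum of E is P(-4) + Q(3) − 1 = -16 − 9 − 1 = -26, attained at (-4, 3).

(-4, 3)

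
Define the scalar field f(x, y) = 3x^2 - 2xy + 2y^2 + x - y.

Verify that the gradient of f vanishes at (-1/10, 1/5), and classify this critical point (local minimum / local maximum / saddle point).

∇f = (6x - 2y + 1, -2x + 4y - 1); substituting (-1/10, 1/5) gives ∇f = (0, 0), so (-1/10, 1/5) is indeed a critical point.
The Hessian of f is constant: H = [[6, -2], [-2, 4]].
det(H) = 6·4 − (-2)² = 20.
det(H) > 0 and tr(H) = 10 > 0, so H is positive definite and the point is a local minimum.

local minimum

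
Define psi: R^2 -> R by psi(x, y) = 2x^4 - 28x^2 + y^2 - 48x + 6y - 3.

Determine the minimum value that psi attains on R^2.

-246

psi(x,y) separates as P(x) + Q(y) − 3, so its minimum is min P + min Q − 3.
P'(x) = 8(x - 3)(x + 1)(x + 2) vanishes at x ∈ {-2, -1, 3}; Q'(y) = 2y + 6 vanishes at y ∈ {-3}.
Local minima of P (where P''>0): P(-2)=16, P(3)=-234. Local minima of Q: Q(-3)=-9.
So the global minimum of psi is P(3) + Q(-3) − 3 = -234 − 9 − 3 = -246, attained at (3, -3).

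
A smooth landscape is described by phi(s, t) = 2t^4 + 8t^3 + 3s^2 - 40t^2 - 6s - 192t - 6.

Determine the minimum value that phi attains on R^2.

phi(s,t) separates as P(s) + Q(t) − 6, so its minimum is min P + min Q − 6.
P'(s) = 6s - 6 vanishes at s ∈ {1}; Q'(t) = 8(t - 3)(t + 2)(t + 4) vanishes at t ∈ {-4, -2, 3}.
Local minima of P (where P''>0): P(1)=-3. Local minima of Q: Q(-4)=128, Q(3)=-558.
So the global minimum of phi is P(1) + Q(3) − 6 = -3 − 558 − 6 = -567, attained at (1, 3).

-567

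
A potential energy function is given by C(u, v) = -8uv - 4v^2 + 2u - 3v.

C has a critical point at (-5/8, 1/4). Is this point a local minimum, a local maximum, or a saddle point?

saddle point

The Hessian of C is constant: H = [[0, -8], [-8, -8]].
det(H) = 0·(-8) − (-8)² = -64.
Since det(H) < 0, H is indefinite and the critical point is a saddle point.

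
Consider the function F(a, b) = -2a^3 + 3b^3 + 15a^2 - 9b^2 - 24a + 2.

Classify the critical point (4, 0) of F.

The mixed partial ∂²F/∂a∂b is 0, so the Hessian at any point is diag(F_aa, F_bb) = diag(6(-2a + 5), 18(b - 1)).
At (4, 0): H = diag(-18, -18).
Both eigenvalues are negative, so H is negative definite: a local maximum.

local maximum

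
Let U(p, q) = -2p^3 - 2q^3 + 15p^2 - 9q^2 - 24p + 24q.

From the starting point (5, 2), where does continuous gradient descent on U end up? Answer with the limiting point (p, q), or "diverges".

diverges

U is separable, so gradient descent decouples: p follows -∂U/∂p, q follows -∂U/∂q.
∂U/∂p = -6(p - 4)(p - 1); at p=5 this is -24, so p increases.
∂U/∂q = -6(q - 1)(q + 4); at q=2 this is -36, so q increases.
The p-coordinate has no critical point in that direction and runs off to infinity.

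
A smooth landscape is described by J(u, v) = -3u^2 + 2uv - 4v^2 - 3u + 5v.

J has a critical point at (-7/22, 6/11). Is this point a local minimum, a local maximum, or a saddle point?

local maximum

The Hessian of J is constant: H = [[-6, 2], [2, -8]].
det(H) = (-6)·(-8) − 2² = 44.
det(H) > 0 and tr(H) = -14 < 0, so H is negative definite and the point is a local maximum.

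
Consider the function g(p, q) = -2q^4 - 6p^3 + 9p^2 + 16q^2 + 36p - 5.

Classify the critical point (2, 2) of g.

local maximum

The mixed partial ∂²g/∂p∂q is 0, so the Hessian at any point is diag(g_pp, g_qq) = diag(18(-2p + 1), 8(-3q^2 + 4)).
At (2, 2): H = diag(-54, -64).
Both eigenvalues are negative, so H is negative definite: a local maximum.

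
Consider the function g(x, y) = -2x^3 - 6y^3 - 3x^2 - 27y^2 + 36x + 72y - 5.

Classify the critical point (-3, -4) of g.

The mixed partial ∂²g/∂x∂y is 0, so the Hessian at any point is diag(g_xx, g_yy) = diag(-6(2x + 1), -18(2y + 3)).
At (-3, -4): H = diag(30, 90).
Both eigenvalues are positive, so H is positive definite: a local minimum.

local minimum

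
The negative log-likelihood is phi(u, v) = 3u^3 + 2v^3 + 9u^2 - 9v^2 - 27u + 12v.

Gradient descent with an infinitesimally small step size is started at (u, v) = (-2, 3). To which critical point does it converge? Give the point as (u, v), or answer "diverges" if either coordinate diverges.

phi is separable, so gradient descent decouples: u follows -∂phi/∂u, v follows -∂phi/∂v.
∂phi/∂u = 9(u - 1)(u + 3); at u=-2 this is -27, so u increases.
∂phi/∂v = 6(v - 2)(v - 1); at v=3 this is 12, so v decreases.
u converges to its nearest critical value 1 (a local min of the u-part); v converges to 2. The iterate converges to (1, 2).

(1, 2)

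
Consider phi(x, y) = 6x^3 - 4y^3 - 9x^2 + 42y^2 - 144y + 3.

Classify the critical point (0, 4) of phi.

local maximum

The mixed partial ∂²phi/∂x∂y is 0, so the Hessian at any point is diag(phi_xx, phi_yy) = diag(18(2x - 1), 12(-2y + 7)).
At (0, 4): H = diag(-18, -12).
Both eigenvalues are negative, so H is negative definite: a local maximum.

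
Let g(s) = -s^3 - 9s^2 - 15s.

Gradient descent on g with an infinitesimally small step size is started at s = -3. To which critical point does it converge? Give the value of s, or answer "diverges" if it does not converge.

-5

g'(s) = -3(s + 1)(s + 5), so g'(-3) = 12.
Gradient descent moves in the -g' direction, i.e. s is decreasing.
The nearest critical point in that direction is s = -5, where g'' = 12 > 0 (a local minimum). The iterate converges there.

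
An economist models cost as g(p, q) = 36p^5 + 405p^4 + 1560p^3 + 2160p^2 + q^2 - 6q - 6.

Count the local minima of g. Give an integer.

g separates as a function of p plus a function of q, so ∇g=0 decouples.
∂g/∂p = 180p(p + 2)(p + 3)(p + 4) = 0 at p ∈ {-4, -3, -2, 0}; ∂g/∂q = 2(q - 3) = 0 at q ∈ {3}.
The Hessian is diagonal: diag(g_pp, g_qq). Second derivatives: g_pp(-4)=-1440, g_pp(-3)=540, g_pp(-2)=-720, g_pp(0)=4320; g_qq(3)=2.
Local minima occur where both diagonal entries positive: (-3, 3), (0, 3). Count: 2.

2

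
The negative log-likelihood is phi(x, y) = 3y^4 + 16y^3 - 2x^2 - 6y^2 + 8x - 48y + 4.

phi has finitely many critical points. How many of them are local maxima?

1

phi separates as a function of x plus a function of y, so ∇phi=0 decouples.
∂phi/∂x = -4(x - 2) = 0 at x ∈ {2}; ∂phi/∂y = 12(y - 1)(y + 1)(y + 4) = 0 at y ∈ {-4, -1, 1}.
The Hessian is diagonal: diag(phi_xx, phi_yy). Second derivatives: phi_xx(2)=-4; phi_yy(-4)=180, phi_yy(-1)=-72, phi_yy(1)=120.
Local maxima occur where both diagonal entries negative: (2, -1). Count: 1.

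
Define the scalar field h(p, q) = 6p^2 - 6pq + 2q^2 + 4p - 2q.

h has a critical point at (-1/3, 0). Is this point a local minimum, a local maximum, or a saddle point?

The Hessian of h is constant: H = [[12, -6], [-6, 4]].
det(H) = 12·4 − (-6)² = 12.
det(H) > 0 and tr(H) = 16 > 0, so H is positive definite and the point is a local minimum.

local minimum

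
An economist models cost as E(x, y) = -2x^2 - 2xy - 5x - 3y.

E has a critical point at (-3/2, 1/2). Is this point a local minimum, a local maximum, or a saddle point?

The Hessian of E is constant: H = [[-4, -2], [-2, 0]].
det(H) = (-4)·0 − (-2)² = -4.
Since det(H) < 0, H is indefinite and the critical point is a saddle point.

saddle point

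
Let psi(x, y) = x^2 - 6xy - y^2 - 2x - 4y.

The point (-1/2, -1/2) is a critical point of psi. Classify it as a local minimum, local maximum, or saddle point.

The Hessian of psi is constant: H = [[2, -6], [-6, -2]].
det(H) = 2·(-2) − (-6)² = -40.
Since det(H) < 0, H is indefinite and the critical point is a saddle point.

saddle point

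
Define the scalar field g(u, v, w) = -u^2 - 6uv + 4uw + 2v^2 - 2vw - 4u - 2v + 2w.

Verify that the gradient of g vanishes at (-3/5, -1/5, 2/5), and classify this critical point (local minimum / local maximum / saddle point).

∇g = (-2u - 6v + 4w - 4, -6u + 4v - 2w - 2, 4u - 2v + 2); substituting (-3/5, -1/5, 2/5) gives ∇g = (0, 0, 0), so (-3/5, -1/5, 2/5) is indeed a critical point.
The Hessian is constant: H = [[-2, -6, 4], [-6, 4, -2], [4, -2, 0]].
Leading principal minors: Δ₁ = -2, Δ₂ = -44, Δ₃ = 40.
The minors fit neither the all-positive nor the alternating-sign pattern, so H is indefinite: a saddle point.

saddle point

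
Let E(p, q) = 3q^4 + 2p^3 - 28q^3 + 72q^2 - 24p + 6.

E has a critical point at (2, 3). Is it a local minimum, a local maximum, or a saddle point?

saddle point

The mixed partial ∂²E/∂p∂q is 0, so the Hessian at any point is diag(E_pp, E_qq) = diag(12p, 12(3q^2 - 14q + 12)).
At (2, 3): H = diag(24, -36).
The eigenvalues have opposite signs, so H is indefinite: a saddle point.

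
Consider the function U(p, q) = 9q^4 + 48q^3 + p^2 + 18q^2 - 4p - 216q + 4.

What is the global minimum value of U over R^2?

U(p,q) separates as A(p) + B(q) + 4, so its minimum is min A + min B + 4.
A'(p) = 2p - 4 vanishes at p ∈ {2}; B'(q) = 36(q - 1)(q + 2)(q + 3) vanishes at q ∈ {-3, -2, 1}.
Local minima of A (where A''>0): A(2)=-4. Local minima of B: B(-3)=243, B(1)=-141.
So the global minimum of U is A(2) + B(1) + 4 = -4 − 141 + 4 = -141, attained at (2, 1).

-141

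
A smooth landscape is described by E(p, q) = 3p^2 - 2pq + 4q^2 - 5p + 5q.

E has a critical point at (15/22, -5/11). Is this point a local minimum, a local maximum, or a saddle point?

The Hessian of E is constant: H = [[6, -2], [-2, 8]].
det(H) = 6·8 − (-2)² = 44.
det(H) > 0 and tr(H) = 14 > 0, so H is positive definite and the point is a local minimum.

local minimum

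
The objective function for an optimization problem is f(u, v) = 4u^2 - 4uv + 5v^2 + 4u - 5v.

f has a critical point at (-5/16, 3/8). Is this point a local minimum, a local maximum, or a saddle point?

The Hessian of f is constant: H = [[8, -4], [-4, 10]].
det(H) = 8·10 − (-4)² = 64.
det(H) > 0 and tr(H) = 18 > 0, so H is positive definite and the point is a local minimum.

local minimum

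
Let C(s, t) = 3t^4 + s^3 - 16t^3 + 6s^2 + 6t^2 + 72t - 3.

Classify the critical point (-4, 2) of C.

local maximum

The mixed partial ∂²C/∂s∂t is 0, so the Hessian at any point is diag(C_ss, C_tt) = diag(6(s + 2), 12(3t^2 - 8t + 1)).
At (-4, 2): H = diag(-12, -36).
Both eigenvalues are negative, so H is negative definite: a local maximum.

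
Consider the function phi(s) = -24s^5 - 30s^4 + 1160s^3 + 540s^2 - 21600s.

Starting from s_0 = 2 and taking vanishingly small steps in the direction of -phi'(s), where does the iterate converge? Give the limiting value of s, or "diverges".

phi'(s) = -120(s - 4)(s - 3)(s + 3)(s + 5), so phi'(2) = -8400.
Gradient descent moves in the -phi' direction, i.e. s is increasing.
The nearest critical point in that direction is s = 3, where phi'' = 5760 > 0 (a local minimum). The iterate converges there.

3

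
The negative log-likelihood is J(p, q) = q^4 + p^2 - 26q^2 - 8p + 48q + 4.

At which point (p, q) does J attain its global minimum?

J(p,q) separates as A(p) + B(q) + 4, so its minimum is min A + min B + 4.
A'(p) = 2p - 8 vanishes at p ∈ {4}; B'(q) = 4(q - 3)(q - 1)(q + 4) vanishes at q ∈ {-4, 1, 3}.
Local minima of A (where A''>0): A(4)=-16. Local minima of B: B(-4)=-352, B(3)=-9.
So the global minimum of J is A(4) + B(-4) + 4 = -16 − 352 + 4 = -364, attained at (4, -4).

(4, -4)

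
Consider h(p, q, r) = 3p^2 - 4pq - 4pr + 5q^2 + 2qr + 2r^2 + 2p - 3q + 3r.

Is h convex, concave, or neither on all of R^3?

h is quadratic, so its Hessian is the constant matrix H = [[6, -4, -4], [-4, 10, 2], [-4, 2, 4]].
Leading principal minors: 6, 44, 56.
All positive ⇒ H ≻ 0 ⇒ convex.

convex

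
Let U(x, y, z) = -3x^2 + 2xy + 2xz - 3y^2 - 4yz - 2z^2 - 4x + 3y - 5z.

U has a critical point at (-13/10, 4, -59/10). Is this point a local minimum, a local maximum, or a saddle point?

local maximum

The Hessian is constant: H = [[-6, 2, 2], [2, -6, -4], [2, -4, -4]].
Leading principal minors: Δ₁ = -6, Δ₂ = 32, Δ₃ = -40.
The minors alternate sign starting negative (−, +, −), so H is negative definite: a local maximum.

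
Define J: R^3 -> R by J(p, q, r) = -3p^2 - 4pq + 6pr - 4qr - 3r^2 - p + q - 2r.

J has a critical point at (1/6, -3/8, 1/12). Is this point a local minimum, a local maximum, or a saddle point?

saddle point

The Hessian is constant: H = [[-6, -4, 6], [-4, 0, -4], [6, -4, -6]].
Leading principal minors: Δ₁ = -6, Δ₂ = -16, Δ₃ = 384.
The minors fit neither the all-positive nor the alternating-sign pattern, so H is indefinite: a saddle point.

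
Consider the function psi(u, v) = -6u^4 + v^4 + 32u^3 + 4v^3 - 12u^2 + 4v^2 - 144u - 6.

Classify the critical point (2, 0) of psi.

The mixed partial ∂²psi/∂u∂v is 0, so the Hessian at any point is diag(psi_uu, psi_vv) = diag(24(-3u^2 + 8u - 1), 4(3v^2 + 6v + 2)).
At (2, 0): H = diag(72, 8).
Both eigenvalues are positive, so H is positive definite: a local minimum.

local minimum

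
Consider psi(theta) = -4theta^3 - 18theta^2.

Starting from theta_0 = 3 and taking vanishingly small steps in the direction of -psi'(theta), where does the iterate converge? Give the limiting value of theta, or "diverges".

psi'(theta) = -12theta(theta + 3), so psi'(3) = -216.
Gradient descent moves in the -psi' direction, i.e. theta is increasing.
There is no critical point above theta=3, and psi' keeps the same sign, so the iterate runs off to +∞.

diverges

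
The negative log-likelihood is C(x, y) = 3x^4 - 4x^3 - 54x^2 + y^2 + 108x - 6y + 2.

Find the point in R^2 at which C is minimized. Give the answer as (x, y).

C(x,y) separates as P(x) + Q(y) + 2, so its minimum is min P + min Q + 2.
P'(x) = 12(x - 3)(x - 1)(x + 3) vanishes at x ∈ {-3, 1, 3}; Q'(y) = 2y - 6 vanishes at y ∈ {3}.
Local minima of P (where P''>0): P(-3)=-459, P(3)=-27. Local minima of Q: Q(3)=-9.
So the global minimum of C is P(-3) + Q(3) + 2 = -459 − 9 + 2 = -466, attained at (-3, 3).

(-3, 3)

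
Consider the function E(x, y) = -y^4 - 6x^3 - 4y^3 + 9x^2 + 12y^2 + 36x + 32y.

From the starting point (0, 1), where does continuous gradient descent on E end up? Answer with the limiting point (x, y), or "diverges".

E is separable, so gradient descent decouples: x follows -∂E/∂x, y follows -∂E/∂y.
∂E/∂x = -18(x - 2)(x + 1); at x=0 this is 36, so x decreases.
∂E/∂y = -4(y - 2)(y + 1)(y + 4); at y=1 this is 40, so y decreases.
x converges to its nearest critical value -1 (a local min of the x-part); y converges to -1. The iterate converges to (-1, -1).

(-1, -1)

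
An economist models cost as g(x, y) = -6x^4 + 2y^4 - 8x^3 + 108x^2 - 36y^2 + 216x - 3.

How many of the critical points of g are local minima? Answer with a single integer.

2

g separates as a function of x plus a function of y, so ∇g=0 decouples.
∂g/∂x = -24(x - 3)(x + 1)(x + 3) = 0 at x ∈ {-3, -1, 3}; ∂g/∂y = 8y(y - 3)(y + 3) = 0 at y ∈ {-3, 0, 3}.
The Hessian is diagonal: diag(g_xx, g_yy). Second derivatives: g_xx(-3)=-288, g_xx(-1)=192, g_xx(3)=-576; g_yy(-3)=144, g_yy(0)=-72, g_yy(3)=144.
Local minima occur where both diagonal entries positive: (-1, -3), (-1, 3). Count: 2.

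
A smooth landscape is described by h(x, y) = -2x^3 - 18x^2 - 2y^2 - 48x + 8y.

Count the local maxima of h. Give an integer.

h separates as a function of x plus a function of y, so ∇h=0 decouples.
∂h/∂x = -6(x + 2)(x + 4) = 0 at x ∈ {-4, -2}; ∂h/∂y = -4(y - 2) = 0 at y ∈ {2}.
The Hessian is diagonal: diag(h_xx, h_yy). Second derivatives: h_xx(-4)=12, h_xx(-2)=-12; h_yy(2)=-4.
Local maxima occur where both diagonal entries negative: (-2, 2). Count: 1.

1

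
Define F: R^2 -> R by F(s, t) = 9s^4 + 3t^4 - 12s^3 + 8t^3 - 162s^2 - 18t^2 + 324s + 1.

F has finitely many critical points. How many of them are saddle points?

4

F separates as a function of s plus a function of t, so ∇F=0 decouples.
∂F/∂s = 36(s - 3)(s - 1)(s + 3) = 0 at s ∈ {-3, 1, 3}; ∂F/∂t = 12t(t - 1)(t + 3) = 0 at t ∈ {-3, 0, 1}.
The Hessian is diagonal: diag(F_ss, F_tt). Second derivatives: F_ss(-3)=864, F_ss(1)=-288, F_ss(3)=432; F_tt(-3)=144, F_tt(0)=-36, F_tt(1)=48.
Saddle points occur where the two diagonal entries have opposite signs: (-3, 0), (1, -3), (1, 1), (3, 0). Count: 4.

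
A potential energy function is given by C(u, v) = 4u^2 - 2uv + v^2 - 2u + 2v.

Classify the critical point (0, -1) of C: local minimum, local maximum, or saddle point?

The Hessian of C is constant: H = [[8, -2], [-2, 2]].
det(H) = 8·2 − (-2)² = 12.
det(H) > 0 and tr(H) = 10 > 0, so H is positive definite and the point is a local minimum.

local minimum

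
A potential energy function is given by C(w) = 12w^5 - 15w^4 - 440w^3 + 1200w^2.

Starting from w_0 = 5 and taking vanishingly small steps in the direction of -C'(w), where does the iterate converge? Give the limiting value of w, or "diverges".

4

C'(w) = 60w(w - 4)(w - 2)(w + 5), so C'(5) = 9000.
Gradient descent moves in the -C' direction, i.e. w is decreasing.
The nearest critical point in that direction is w = 4, where C'' = 4320 > 0 (a local minimum). The iterate converges there.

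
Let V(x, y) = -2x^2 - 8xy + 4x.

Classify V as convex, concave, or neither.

neither

V is quadratic, so its Hessian is the constant matrix H = [[-4, -8], [-8, 0]].
det(H) = -64, tr(H) = -4.
det(H) < 0, so H is indefinite: neither convex nor concave.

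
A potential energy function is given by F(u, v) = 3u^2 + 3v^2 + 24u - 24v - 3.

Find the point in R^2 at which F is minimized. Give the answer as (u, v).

F(u,v) separates as P(u) + Q(v) − 3, so its minimum is min P + min Q − 3.
P'(u) = 6u + 24 vanishes at u ∈ {-4}; Q'(v) = 6v - 24 vanishes at v ∈ {4}.
Local minima of P (where P''>0): P(-4)=-48. Local minima of Q: Q(4)=-48.
So the global minimum of F is P(-4) + Q(4) − 3 = -48 − 48 − 3 = -99, attained at (-4, 4).

(-4, 4)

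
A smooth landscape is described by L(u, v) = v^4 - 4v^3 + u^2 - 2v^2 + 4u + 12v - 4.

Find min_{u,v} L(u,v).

L(u,v) separates as P(u) + Q(v) − 4, so its minimum is min P + min Q − 4.
P'(u) = 2u + 4 vanishes at u ∈ {-2}; Q'(v) = 4(v - 3)(v - 1)(v + 1) vanishes at v ∈ {-1, 1, 3}.
Local minima of P (where P''>0): P(-2)=-4. Local minima of Q: Q(-1)=-9, Q(3)=-9.
So the global minimum of L is P(-2) + Q(-1) − 4 = -4 − 9 − 4 = -17, attained at (-2, -1).

-17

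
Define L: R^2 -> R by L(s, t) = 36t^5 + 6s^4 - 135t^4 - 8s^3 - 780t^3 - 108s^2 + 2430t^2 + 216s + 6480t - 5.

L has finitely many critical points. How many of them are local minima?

4

L separates as a function of s plus a function of t, so ∇L=0 decouples.
∂L/∂s = 24(s - 3)(s - 1)(s + 3) = 0 at s ∈ {-3, 1, 3}; ∂L/∂t = 180(t - 4)(t - 3)(t + 1)(t + 3) = 0 at t ∈ {-3, -1, 3, 4}.
The Hessian is diagonal: diag(L_ss, L_tt). Second derivatives: L_ss(-3)=576, L_ss(1)=-192, L_ss(3)=288; L_tt(-3)=-15120, L_tt(-1)=7200, L_tt(3)=-4320, L_tt(4)=6300.
Local minima occur where both diagonal entries positive: (-3, -1), (-3, 4), (3, -1), (3, 4). Count: 4.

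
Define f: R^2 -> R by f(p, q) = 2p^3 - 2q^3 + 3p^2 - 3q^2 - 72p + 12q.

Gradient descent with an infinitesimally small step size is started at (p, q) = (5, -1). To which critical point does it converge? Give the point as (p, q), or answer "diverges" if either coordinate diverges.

f is separable, so gradient descent decouples: p follows -∂f/∂p, q follows -∂f/∂q.
∂f/∂p = 6(p - 3)(p + 4); at p=5 this is 108, so p decreases.
∂f/∂q = -6(q - 1)(q + 2); at q=-1 this is 12, so q decreases.
p converges to its nearest critical value 3 (a local min of the p-part); q converges to -2. The iterate converges to (3, -2).

(3, -2)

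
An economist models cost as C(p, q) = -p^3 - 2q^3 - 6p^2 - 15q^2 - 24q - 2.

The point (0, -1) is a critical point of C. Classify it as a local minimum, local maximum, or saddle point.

The mixed partial ∂²C/∂p∂q is 0, so the Hessian at any point is diag(C_pp, C_qq) = diag(-6(p + 2), -6(2q + 5)).
At (0, -1): H = diag(-12, -18).
Both eigenvalues are negative, so H is negative definite: a local maximum.

local maximum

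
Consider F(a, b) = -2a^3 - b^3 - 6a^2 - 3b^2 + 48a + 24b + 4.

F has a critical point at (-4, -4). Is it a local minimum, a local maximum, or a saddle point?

The mixed partial ∂²F/∂a∂b is 0, so the Hessian at any point is diag(F_aa, F_bb) = diag(-12(a + 1), -6(b + 1)).
At (-4, -4): H = diag(36, 18).
Both eigenvalues are positive, so H is positive definite: a local minimum.

local minimum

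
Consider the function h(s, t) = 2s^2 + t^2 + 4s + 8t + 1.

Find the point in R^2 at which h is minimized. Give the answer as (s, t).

h(s,t) separates as P(s) + Q(t) + 1, so its minimum is min P + min Q + 1.
P'(s) = 4s + 4 vanishes at s ∈ {-1}; Q'(t) = 2(t + 4) vanishes at t ∈ {-4}.
Local minima of P (where P''>0): P(-1)=-2. Local minima of Q: Q(-4)=-16.
So the global minimum of h is P(-1) + Q(-4) + 1 = -2 − 16 + 1 = -17, attained at (-1, -4).

(-1, -4)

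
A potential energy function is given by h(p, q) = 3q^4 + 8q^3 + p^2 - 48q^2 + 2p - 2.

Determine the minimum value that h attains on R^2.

h(p,q) separates as A(p) + B(q) − 2, so its minimum is min A + min B − 2.
A'(p) = 2p + 2 vanishes at p ∈ {-1}; B'(q) = 12q(q - 2)(q + 4) vanishes at q ∈ {-4, 0, 2}.
Local minima of A (where A''>0): A(-1)=-1. Local minima of B: B(-4)=-512, B(2)=-80.
So the global minimum of h is A(-1) + B(-4) − 2 = -1 − 512 − 2 = -515, attained at (-1, -4).

-515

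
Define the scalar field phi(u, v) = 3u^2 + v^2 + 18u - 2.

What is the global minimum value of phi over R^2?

phi(u,v) separates as P(u) + Q(v) − 2, so its minimum is min P + min Q − 2.
P'(u) = 6u + 18 vanishes at u ∈ {-3}; Q'(v) = 2v vanishes at v ∈ {0}.
Local minima of P (where P''>0): P(-3)=-27. Local minima of Q: Q(0)=0.
So the global minimum of phi is P(-3) + Q(0) − 2 = -27 + 0 − 2 = -29, attained at (-3, 0).

-29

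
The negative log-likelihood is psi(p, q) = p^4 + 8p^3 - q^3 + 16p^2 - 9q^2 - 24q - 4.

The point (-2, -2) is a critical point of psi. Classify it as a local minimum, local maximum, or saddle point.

The mixed partial ∂²psi/∂p∂q is 0, so the Hessian at any point is diag(psi_pp, psi_qq) = diag(4(3p^2 + 12p + 8), -6(q + 3)).
At (-2, -2): H = diag(-16, -6).
Both eigenvalues are negative, so H is negative definite: a local maximum.

local maximum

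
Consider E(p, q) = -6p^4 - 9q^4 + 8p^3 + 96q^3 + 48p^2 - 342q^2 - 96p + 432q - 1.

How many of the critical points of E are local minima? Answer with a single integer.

1

E separates as a function of p plus a function of q, so ∇E=0 decouples.
∂E/∂p = -24(p - 2)(p - 1)(p + 2) = 0 at p ∈ {-2, 1, 2}; ∂E/∂q = -36(q - 4)(q - 3)(q - 1) = 0 at q ∈ {1, 3, 4}.
The Hessian is diagonal: diag(E_pp, E_qq). Second derivatives: E_pp(-2)=-288, E_pp(1)=72, E_pp(2)=-96; E_qq(1)=-216, E_qq(3)=72, E_qq(4)=-108.
Local minima occur where both diagonal entries positive: (1, 3). Count: 1.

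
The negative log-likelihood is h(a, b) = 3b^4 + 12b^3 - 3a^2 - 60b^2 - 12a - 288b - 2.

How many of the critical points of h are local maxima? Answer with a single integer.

h separates as a function of a plus a function of b, so ∇h=0 decouples.
∂h/∂a = -6(a + 2) = 0 at a ∈ {-2}; ∂h/∂b = 12(b - 3)(b + 2)(b + 4) = 0 at b ∈ {-4, -2, 3}.
The Hessian is diagonal: diag(h_aa, h_bb). Second derivatives: h_aa(-2)=-6; h_bb(-4)=168, h_bb(-2)=-120, h_bb(3)=420.
Local maxima occur where both diagonal entries negative: (-2, -2). Count: 1.

1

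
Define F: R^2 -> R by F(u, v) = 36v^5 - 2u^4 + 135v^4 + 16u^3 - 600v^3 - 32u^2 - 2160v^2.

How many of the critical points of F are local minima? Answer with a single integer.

F separates as a function of u plus a function of v, so ∇F=0 decouples.
∂F/∂u = -8u(u - 4)(u - 2) = 0 at u ∈ {0, 2, 4}; ∂F/∂v = 180v(v - 3)(v + 2)(v + 4) = 0 at v ∈ {-4, -2, 0, 3}.
The Hessian is diagonal: diag(F_uu, F_vv). Second derivatives: F_uu(0)=-64, F_uu(2)=32, F_uu(4)=-64; F_vv(-4)=-10080, F_vv(-2)=3600, F_vv(0)=-4320, F_vv(3)=18900.
Local minima occur where both diagonal entries positive: (2, -2), (2, 3). Count: 2.

2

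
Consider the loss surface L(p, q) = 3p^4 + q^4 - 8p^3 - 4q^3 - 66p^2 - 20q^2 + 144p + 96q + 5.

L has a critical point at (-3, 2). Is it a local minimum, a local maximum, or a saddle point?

saddle point

The mixed partial ∂²L/∂p∂q is 0, so the Hessian at any point is diag(L_pp, L_qq) = diag(12(3p^2 - 4p - 11), 4(3q^2 - 6q - 10)).
At (-3, 2): H = diag(336, -40).
The eigenvalues have opposite signs, so H is indefinite: a saddle point.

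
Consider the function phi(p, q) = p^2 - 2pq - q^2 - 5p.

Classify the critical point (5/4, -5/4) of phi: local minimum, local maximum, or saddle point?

saddle point

The Hessian of phi is constant: H = [[2, -2], [-2, -2]].
det(H) = 2·(-2) − (-2)² = -8.
Since det(H) < 0, H is indefinite and the critical point is a saddle point.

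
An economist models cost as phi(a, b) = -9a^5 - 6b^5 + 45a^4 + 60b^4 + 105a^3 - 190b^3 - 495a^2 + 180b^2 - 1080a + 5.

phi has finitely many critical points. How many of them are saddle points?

8

phi separates as a function of a plus a function of b, so ∇phi=0 decouples.
∂phi/∂a = -45(a - 4)(a - 3)(a + 1)(a + 2) = 0 at a ∈ {-2, -1, 3, 4}; ∂phi/∂b = -30b(b - 4)(b - 3)(b - 1) = 0 at b ∈ {0, 1, 3, 4}.
The Hessian is diagonal: diag(phi_aa, phi_bb). Second derivatives: phi_aa(-2)=1350, phi_aa(-1)=-900, phi_aa(3)=900, phi_aa(4)=-1350; phi_bb(0)=360, phi_bb(1)=-180, phi_bb(3)=180, phi_bb(4)=-360.
Saddle points occur where the two diagonal entries have opposite signs: (-2, 1), (-2, 4), (-1, 0), (-1, 3), (3, 1), (3, 4), (4, 0), (4, 3). Count: 8.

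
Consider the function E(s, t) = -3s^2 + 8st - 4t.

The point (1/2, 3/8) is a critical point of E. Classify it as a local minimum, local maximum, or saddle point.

saddle point

The Hessian of E is constant: H = [[-6, 8], [8, 0]].
det(H) = (-6)·0 − 8² = -64.
Since det(H) < 0, H is indefinite and the critical point is a saddle point.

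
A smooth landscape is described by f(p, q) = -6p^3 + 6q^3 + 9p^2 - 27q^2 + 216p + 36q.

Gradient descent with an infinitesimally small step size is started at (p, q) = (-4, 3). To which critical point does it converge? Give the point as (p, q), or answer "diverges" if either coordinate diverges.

f is separable, so gradient descent decouples: p follows -∂f/∂p, q follows -∂f/∂q.
∂f/∂p = -18(p - 4)(p + 3); at p=-4 this is -144, so p increases.
∂f/∂q = 18(q - 2)(q - 1); at q=3 this is 36, so q decreases.
p converges to its nearest critical value -3 (a local min of the p-part); q converges to 2. The iterate converges to (-3, 2).

(-3, 2)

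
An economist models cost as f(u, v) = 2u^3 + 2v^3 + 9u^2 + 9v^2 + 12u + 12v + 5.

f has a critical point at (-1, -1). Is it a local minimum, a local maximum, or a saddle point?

The mixed partial ∂²f/∂u∂v is 0, so the Hessian at any point is diag(f_uu, f_vv) = diag(6(2u + 3), 6(2v + 3)).
At (-1, -1): H = diag(6, 6).
Both eigenvalues are positive, so H is positive definite: a local minimum.

local minimum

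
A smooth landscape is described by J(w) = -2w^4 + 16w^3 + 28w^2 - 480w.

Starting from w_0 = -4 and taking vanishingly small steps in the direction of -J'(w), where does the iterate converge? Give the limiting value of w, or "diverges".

diverges

J'(w) = -8(w - 5)(w - 4)(w + 3), so J'(-4) = 576.
Gradient descent moves in the -J' direction, i.e. w is decreasing.
There is no critical point below w=-4, and J' keeps the same sign, so the iterate runs off to −∞.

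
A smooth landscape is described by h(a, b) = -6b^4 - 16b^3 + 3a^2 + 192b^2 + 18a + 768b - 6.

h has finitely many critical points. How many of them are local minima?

h separates as a function of a plus a function of b, so ∇h=0 decouples.
∂h/∂a = 6(a + 3) = 0 at a ∈ {-3}; ∂h/∂b = -24(b - 4)(b + 2)(b + 4) = 0 at b ∈ {-4, -2, 4}.
The Hessian is diagonal: diag(h_aa, h_bb). Second derivatives: h_aa(-3)=6; h_bb(-4)=-384, h_bb(-2)=288, h_bb(4)=-1152.
Local minima occur where both diagonal entries positive: (-3, -2). Count: 1.

1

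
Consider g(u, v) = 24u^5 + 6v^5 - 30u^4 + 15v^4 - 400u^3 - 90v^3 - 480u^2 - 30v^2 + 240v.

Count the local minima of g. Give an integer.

g separates as a function of u plus a function of v, so ∇g=0 decouples.
∂g/∂u = 120u(u - 4)(u + 1)(u + 2) = 0 at u ∈ {-2, -1, 0, 4}; ∂g/∂v = 30(v - 2)(v - 1)(v + 1)(v + 4) = 0 at v ∈ {-4, -1, 1, 2}.
The Hessian is diagonal: diag(g_uu, g_vv). Second derivatives: g_uu(-2)=-1440, g_uu(-1)=600, g_uu(0)=-960, g_uu(4)=14400; g_vv(-4)=-2700, g_vv(-1)=540, g_vv(1)=-300, g_vv(2)=540.
Local minima occur where both diagonal entries positive: (-1, -1), (-1, 2), (4, -1), (4, 2). Count: 4.

4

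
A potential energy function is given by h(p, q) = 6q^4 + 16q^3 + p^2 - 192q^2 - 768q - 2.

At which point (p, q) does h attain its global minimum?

(0, 4)

h(p,q) separates as A(p) + B(q) − 2, so its minimum is min A + min B − 2.
A'(p) = 2p vanishes at p ∈ {0}; B'(q) = 24(q - 4)(q + 2)(q + 4) vanishes at q ∈ {-4, -2, 4}.
Local minima of A (where A''>0): A(0)=0. Local minima of B: B(-4)=512, B(4)=-3584.
So the global minimum of h is A(0) + B(4) − 2 = 0 − 3584 − 2 = -3586, attained at (0, 4).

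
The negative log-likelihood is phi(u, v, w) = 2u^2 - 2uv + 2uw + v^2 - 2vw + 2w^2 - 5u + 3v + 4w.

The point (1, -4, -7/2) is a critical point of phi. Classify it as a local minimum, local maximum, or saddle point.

local minimum

The Hessian is constant: H = [[4, -2, 2], [-2, 2, -2], [2, -2, 4]].
Leading principal minors: Δ₁ = 4, Δ₂ = 4, Δ₃ = 8.
All leading minors are positive, so H is positive definite: a local minimum.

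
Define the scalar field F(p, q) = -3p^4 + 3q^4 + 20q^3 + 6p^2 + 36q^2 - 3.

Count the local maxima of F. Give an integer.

2

F separates as a function of p plus a function of q, so ∇F=0 decouples.
∂F/∂p = -12p(p - 1)(p + 1) = 0 at p ∈ {-1, 0, 1}; ∂F/∂q = 12q(q + 2)(q + 3) = 0 at q ∈ {-3, -2, 0}.
The Hessian is diagonal: diag(F_pp, F_qq). Second derivatives: F_pp(-1)=-24, F_pp(0)=12, F_pp(1)=-24; F_qq(-3)=36, F_qq(-2)=-24, F_qq(0)=72.
Local maxima occur where both diagonal entries negative: (-1, -2), (1, -2). Count: 2.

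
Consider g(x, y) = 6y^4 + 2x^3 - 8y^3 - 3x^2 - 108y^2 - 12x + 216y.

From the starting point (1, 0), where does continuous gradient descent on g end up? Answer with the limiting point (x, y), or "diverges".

(2, -3)

g is separable, so gradient descent decouples: x follows -∂g/∂x, y follows -∂g/∂y.
∂g/∂x = 6(x - 2)(x + 1); at x=1 this is -12, so x increases.
∂g/∂y = 24(y - 3)(y - 1)(y + 3); at y=0 this is 216, so y decreases.
x converges to its nearest critical value 2 (a local min of the x-part); y converges to -3. The iterate converges to (2, -3).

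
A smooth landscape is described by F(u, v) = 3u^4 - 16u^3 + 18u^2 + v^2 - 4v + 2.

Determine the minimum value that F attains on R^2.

-29

F(u,v) separates as P(u) + Q(v) + 2, so its minimum is min P + min Q + 2.
P'(u) = 12u(u - 3)(u - 1) vanishes at u ∈ {0, 1, 3}; Q'(v) = 2v - 4 vanishes at v ∈ {2}.
Local minima of P (where P''>0): P(0)=0, P(3)=-27. Local minima of Q: Q(2)=-4.
So the global minimum of F is P(3) + Q(2) + 2 = -27 − 4 + 2 = -29, attained at (3, 2).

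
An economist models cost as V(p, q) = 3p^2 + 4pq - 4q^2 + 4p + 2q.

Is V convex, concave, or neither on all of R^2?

V is quadratic, so its Hessian is the constant matrix H = [[6, 4], [4, -8]].
det(H) = -64, tr(H) = -2.
det(H) < 0, so H is indefinite: neither convex nor concave.

neither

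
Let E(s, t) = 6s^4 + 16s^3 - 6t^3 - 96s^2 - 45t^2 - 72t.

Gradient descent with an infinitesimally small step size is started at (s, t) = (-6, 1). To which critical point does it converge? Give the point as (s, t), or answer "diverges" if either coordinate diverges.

E is separable, so gradient descent decouples: s follows -∂E/∂s, t follows -∂E/∂t.
∂E/∂s = 24s(s - 2)(s + 4); at s=-6 this is -2304, so s increases.
∂E/∂t = -18(t + 1)(t + 4); at t=1 this is -180, so t increases.
The t-coordinate has no critical point in that direction and runs off to infinity.

diverges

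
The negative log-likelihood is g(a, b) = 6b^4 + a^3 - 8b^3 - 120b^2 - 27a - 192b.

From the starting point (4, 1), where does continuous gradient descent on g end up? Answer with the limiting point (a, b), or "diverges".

g is separable, so gradient descent decouples: a follows -∂g/∂a, b follows -∂g/∂b.
∂g/∂a = 3(a - 3)(a + 3); at a=4 this is 21, so a decreases.
∂g/∂b = 24(b - 4)(b + 1)(b + 2); at b=1 this is -432, so b increases.
a converges to its nearest critical value 3 (a local min of the a-part); b converges to 4. The iterate converges to (3, 4).

(3, 4)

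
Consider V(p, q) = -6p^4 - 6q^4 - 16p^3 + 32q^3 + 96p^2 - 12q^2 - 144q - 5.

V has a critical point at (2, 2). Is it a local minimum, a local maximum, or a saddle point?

The mixed partial ∂²V/∂p∂q is 0, so the Hessian at any point is diag(V_pp, V_qq) = diag(24(-3p^2 - 4p + 8), 24(-3q^2 + 8q - 1)).
At (2, 2): H = diag(-288, 72).
The eigenvalues have opposite signs, so H is indefinite: a saddle point.

saddle point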